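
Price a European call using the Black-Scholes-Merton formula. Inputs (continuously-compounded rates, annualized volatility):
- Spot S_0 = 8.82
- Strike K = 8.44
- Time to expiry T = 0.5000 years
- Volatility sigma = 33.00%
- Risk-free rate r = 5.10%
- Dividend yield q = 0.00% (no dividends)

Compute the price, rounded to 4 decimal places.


Answer: Price = 1.1227

Derivation:
d1 = (ln(S/K) + (r - q + 0.5*sigma^2) * T) / (sigma * sqrt(T)) = 0.41468411
d2 = d1 - sigma * sqrt(T) = 0.18133887
exp(-rT) = 0.97482238; exp(-qT) = 1.00000000
C = S_0 * exp(-qT) * N(d1) - K * exp(-rT) * N(d2)
N(d1) = 0.66081342; N(d2) = 0.57194920
C = 8.8200 * 1.00000000 * 0.66081342 - 8.4400 * 0.97482238 * 0.57194920 = 1.1227


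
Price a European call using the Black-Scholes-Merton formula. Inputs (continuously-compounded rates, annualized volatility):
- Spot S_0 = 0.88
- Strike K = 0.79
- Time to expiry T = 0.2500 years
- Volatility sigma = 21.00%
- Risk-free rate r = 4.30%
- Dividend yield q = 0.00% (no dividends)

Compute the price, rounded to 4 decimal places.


d1 = (ln(S/K) + (r - q + 0.5*sigma^2) * T) / (sigma * sqrt(T)) = 1.18239488
d2 = d1 - sigma * sqrt(T) = 1.07739488
exp(-rT) = 0.98930757; exp(-qT) = 1.00000000
C = S_0 * exp(-qT) * N(d1) - K * exp(-rT) * N(d2)
N(d1) = 0.88147547; N(d2) = 0.85934805
C = 0.8800 * 1.00000000 * 0.88147547 - 0.7900 * 0.98930757 * 0.85934805 = 0.1041

Answer: Price = 0.1041


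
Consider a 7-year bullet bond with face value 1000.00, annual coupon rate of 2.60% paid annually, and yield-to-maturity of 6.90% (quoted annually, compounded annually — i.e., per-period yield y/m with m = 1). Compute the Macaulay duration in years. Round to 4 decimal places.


Answer: Macaulay duration = 6.4016 years

Derivation:
Coupon per period c = face * coupon_rate / m = 26.000000
Periods per year m = 1; per-period yield y/m = 0.069000
Number of cashflows N = 7
Cashflows (t years, CF_t, discount factor 1/(1+y/m)^(m*t), PV):
  t = 1.0000: CF_t = 26.000000, DF = 0.935454, PV = 24.321796
  t = 2.0000: CF_t = 26.000000, DF = 0.875074, PV = 22.751914
  t = 3.0000: CF_t = 26.000000, DF = 0.818591, PV = 21.283362
  t = 4.0000: CF_t = 26.000000, DF = 0.765754, PV = 19.909600
  t = 5.0000: CF_t = 26.000000, DF = 0.716327, PV = 18.624509
  t = 6.0000: CF_t = 26.000000, DF = 0.670091, PV = 17.422365
  t = 7.0000: CF_t = 1026.000000, DF = 0.626839, PV = 643.136895
Price P = sum_t PV_t = 767.450440
Macaulay numerator sum_t t * PV_t:
  t * PV_t at t = 1.0000: 24.321796
  t * PV_t at t = 2.0000: 45.503828
  t * PV_t at t = 3.0000: 63.850086
  t * PV_t at t = 4.0000: 79.638399
  t * PV_t at t = 5.0000: 93.122543
  t * PV_t at t = 6.0000: 104.534192
  t * PV_t at t = 7.0000: 4501.958262
Macaulay duration D = (sum_t t * PV_t) / P = 4912.929106 / 767.450440 = 6.401624


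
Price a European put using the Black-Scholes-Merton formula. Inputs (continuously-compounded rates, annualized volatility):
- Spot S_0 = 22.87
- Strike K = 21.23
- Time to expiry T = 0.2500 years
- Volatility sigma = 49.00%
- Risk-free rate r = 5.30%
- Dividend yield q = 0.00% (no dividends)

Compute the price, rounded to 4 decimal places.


d1 = (ln(S/K) + (r - q + 0.5*sigma^2) * T) / (sigma * sqrt(T)) = 0.48029891
d2 = d1 - sigma * sqrt(T) = 0.23529891
exp(-rT) = 0.98683739; exp(-qT) = 1.00000000
P = K * exp(-rT) * N(-d2) - S_0 * exp(-qT) * N(-d1)
N(-d1) = 0.31550743; N(-d2) = 0.40698837
P = 21.2300 * 0.98683739 * 0.40698837 - 22.8700 * 1.00000000 * 0.31550743 = 1.3110

Answer: Price = 1.3110


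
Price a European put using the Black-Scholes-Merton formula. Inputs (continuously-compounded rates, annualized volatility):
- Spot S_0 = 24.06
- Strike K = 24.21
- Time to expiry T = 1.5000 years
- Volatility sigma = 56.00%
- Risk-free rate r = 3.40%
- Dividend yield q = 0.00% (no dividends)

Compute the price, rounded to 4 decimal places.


d1 = (ln(S/K) + (r - q + 0.5*sigma^2) * T) / (sigma * sqrt(T)) = 0.40822633
d2 = d1 - sigma * sqrt(T) = -0.27763080
exp(-rT) = 0.95027867; exp(-qT) = 1.00000000
P = K * exp(-rT) * N(-d2) - S_0 * exp(-qT) * N(-d1)
N(-d1) = 0.34155376; N(-d2) = 0.60935211
P = 24.2100 * 0.95027867 * 0.60935211 - 24.0600 * 1.00000000 * 0.34155376 = 5.8011

Answer: Price = 5.8011


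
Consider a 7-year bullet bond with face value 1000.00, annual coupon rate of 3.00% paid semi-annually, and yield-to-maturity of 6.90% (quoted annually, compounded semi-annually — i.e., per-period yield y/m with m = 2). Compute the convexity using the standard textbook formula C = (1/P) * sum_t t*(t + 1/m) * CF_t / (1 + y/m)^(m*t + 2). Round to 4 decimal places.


Coupon per period c = face * coupon_rate / m = 15.000000
Periods per year m = 2; per-period yield y/m = 0.034500
Number of cashflows N = 14
Cashflows (t years, CF_t, discount factor 1/(1+y/m)^(m*t), PV):
  t = 0.5000: CF_t = 15.000000, DF = 0.966651, PV = 14.499758
  t = 1.0000: CF_t = 15.000000, DF = 0.934413, PV = 14.016199
  t = 1.5000: CF_t = 15.000000, DF = 0.903251, PV = 13.548767
  t = 2.0000: CF_t = 15.000000, DF = 0.873128, PV = 13.096923
  t = 2.5000: CF_t = 15.000000, DF = 0.844010, PV = 12.660148
  t = 3.0000: CF_t = 15.000000, DF = 0.815863, PV = 12.237939
  t = 3.5000: CF_t = 15.000000, DF = 0.788654, PV = 11.829811
  t = 4.0000: CF_t = 15.000000, DF = 0.762353, PV = 11.435293
  t = 4.5000: CF_t = 15.000000, DF = 0.736929, PV = 11.053932
  t = 5.0000: CF_t = 15.000000, DF = 0.712353, PV = 10.685290
  t = 5.5000: CF_t = 15.000000, DF = 0.688596, PV = 10.328941
  t = 6.0000: CF_t = 15.000000, DF = 0.665632, PV = 9.984477
  t = 6.5000: CF_t = 15.000000, DF = 0.643433, PV = 9.651500
  t = 7.0000: CF_t = 1015.000000, DF = 0.621975, PV = 631.304830
Price P = sum_t PV_t = 786.333810
Convexity numerator sum_t t*(t + 1/m) * CF_t / (1+y/m)^(m*t + 2):
  t = 0.5000: term = 6.774383
  t = 1.0000: term = 19.645385
  t = 1.5000: term = 37.980444
  t = 2.0000: term = 61.189696
  t = 2.5000: term = 88.723580
  t = 3.0000: term = 120.070577
  t = 3.5000: term = 154.755053
  t = 4.0000: term = 192.335218
  t = 4.5000: term = 232.401182
  t = 5.0000: term = 274.573116
  t = 5.5000: term = 318.499507
  t = 6.0000: term = 363.855493
  t = 6.5000: term = 410.341301
  t = 7.0000: term = 30969.730465
Convexity = (1/P) * sum = 33250.875400 / 786.333810 = 42.285954

Answer: Convexity = 42.2860


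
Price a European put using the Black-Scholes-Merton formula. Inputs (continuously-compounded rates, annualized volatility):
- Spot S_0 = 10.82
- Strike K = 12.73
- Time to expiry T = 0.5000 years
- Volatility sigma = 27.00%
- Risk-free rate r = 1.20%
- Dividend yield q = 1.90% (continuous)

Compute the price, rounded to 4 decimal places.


d1 = (ln(S/K) + (r - q + 0.5*sigma^2) * T) / (sigma * sqrt(T)) = -0.77436122
d2 = d1 - sigma * sqrt(T) = -0.96528005
exp(-rT) = 0.99401796; exp(-qT) = 0.99054498
P = K * exp(-rT) * N(-d2) - S_0 * exp(-qT) * N(-d1)
N(-d1) = 0.78064140; N(-d2) = 0.83279772
P = 12.7300 * 0.99401796 * 0.83279772 - 10.8200 * 0.99054498 * 0.78064140 = 2.1714

Answer: Price = 2.1714


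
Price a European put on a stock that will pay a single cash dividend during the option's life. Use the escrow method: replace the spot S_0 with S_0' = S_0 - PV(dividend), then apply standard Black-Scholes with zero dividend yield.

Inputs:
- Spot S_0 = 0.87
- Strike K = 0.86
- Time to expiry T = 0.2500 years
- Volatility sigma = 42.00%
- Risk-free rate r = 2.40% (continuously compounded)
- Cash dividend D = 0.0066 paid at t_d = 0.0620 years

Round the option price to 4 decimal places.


PV(D) = D * exp(-r * t_d) = 0.0066 * 0.99851311 = 0.00659019
S_0' = S_0 - PV(D) = 0.8700 - 0.00659019 = 0.86340981
d1 = (ln(S_0'/K) + (r + sigma^2/2)*T) / (sigma*sqrt(T)) = 0.15241457
d2 = d1 - sigma*sqrt(T) = -0.05758543
exp(-rT) = 0.99401796
N(-d1) = 0.43942998; N(-d2) = 0.52296057
P = K * exp(-rT) * N(-d2) - S_0' * N(-d1) = 0.8600 * 0.99401796 * 0.52296057 - 0.86340981 * 0.43942998 = 0.0676

Answer: Price = 0.0676


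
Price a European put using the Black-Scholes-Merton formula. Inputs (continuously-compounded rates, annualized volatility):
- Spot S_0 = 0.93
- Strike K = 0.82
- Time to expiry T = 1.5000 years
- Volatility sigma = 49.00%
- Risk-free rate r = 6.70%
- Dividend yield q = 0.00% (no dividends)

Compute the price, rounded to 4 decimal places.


d1 = (ln(S/K) + (r - q + 0.5*sigma^2) * T) / (sigma * sqrt(T)) = 0.67728432
d2 = d1 - sigma * sqrt(T) = 0.07715934
exp(-rT) = 0.90438511; exp(-qT) = 1.00000000
P = K * exp(-rT) * N(-d2) - S_0 * exp(-qT) * N(-d1)
N(-d1) = 0.24911279; N(-d2) = 0.46924839
P = 0.8200 * 0.90438511 * 0.46924839 - 0.9300 * 1.00000000 * 0.24911279 = 0.1163

Answer: Price = 0.1163


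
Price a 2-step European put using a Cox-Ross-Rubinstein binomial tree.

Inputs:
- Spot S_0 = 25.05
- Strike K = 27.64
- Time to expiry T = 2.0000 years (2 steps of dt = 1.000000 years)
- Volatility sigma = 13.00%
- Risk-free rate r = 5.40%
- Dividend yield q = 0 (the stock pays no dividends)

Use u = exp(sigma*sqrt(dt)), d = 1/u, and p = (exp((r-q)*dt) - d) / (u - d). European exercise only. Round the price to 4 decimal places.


Answer: Price = V(0,0) = 1.7748

Derivation:
dt = T/N = 1.000000
u = exp(sigma*sqrt(dt)) = 1.138828; d = 1/u = 0.878095
p = (exp((r-q)*dt) - d) / (u - d) = 0.680348
Discount per step: exp(-r*dt) = 0.947432
Stock lattice S(k, i) with i counting down-moves:
  k=0: S(0,0) = 25.0500
  k=1: S(1,0) = 28.5277; S(1,1) = 21.9963
  k=2: S(2,0) = 32.4881; S(2,1) = 25.0500; S(2,2) = 19.3148
Terminal payoffs V(N, i) = max(K - S_T, 0):
  V(2,0) = 0.000000; V(2,1) = 2.590000; V(2,2) = 8.325158
Backward induction: V(k, i) = exp(-r*dt) * [p * V(k+1, i) + (1-p) * V(k+1, i+1)].
  V(1,0) = exp(-r*dt) * [p*0.000000 + (1-p)*2.590000] = 0.784378
  V(1,1) = exp(-r*dt) * [p*2.590000 + (1-p)*8.325158] = 4.190733
  V(0,0) = exp(-r*dt) * [p*0.784378 + (1-p)*4.190733] = 1.774754


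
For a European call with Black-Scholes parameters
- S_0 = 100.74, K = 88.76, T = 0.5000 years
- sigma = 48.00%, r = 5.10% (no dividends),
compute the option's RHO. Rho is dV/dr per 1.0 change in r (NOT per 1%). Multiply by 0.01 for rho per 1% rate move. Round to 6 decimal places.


d1 = 0.6178547092; d2 = 0.2784434543
phi(d1) = 0.3296213347; exp(-qT) = 1.0000000000; exp(-rT) = 0.9748223790
N(d2) = 0.6096640169
Rho = K*T*exp(-rT)*N(d2) = 88.7600 * 0.5000 * 0.9748223790 * 0.6096640169 = 26.375661

Answer: Rho = 26.375661


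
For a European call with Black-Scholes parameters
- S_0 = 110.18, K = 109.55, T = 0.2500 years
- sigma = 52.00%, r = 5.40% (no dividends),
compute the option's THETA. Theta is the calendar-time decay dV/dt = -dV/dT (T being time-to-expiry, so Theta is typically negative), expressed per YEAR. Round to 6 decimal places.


Answer: Theta = -25.174064

Derivation:
d1 = 0.2039781769; d2 = -0.0560218231
phi(d1) = 0.3907285985; exp(-qT) = 1.0000000000; exp(-rT) = 0.9865907163
Theta = -S*exp(-qT)*phi(d1)*sigma/(2*sqrt(T)) - r*K*exp(-rT)*N(d2) + q*S*exp(-qT)*N(d1)
N(d1) = 0.5808147237; N(d2) = 0.4776622111; sqrt(T) = 0.5000000000
Term 1 = -110.1800 * 1.0000000000 * 0.3907285985 * 0.5200 / (2 * 0.5000000000) = -22.3862480310
Term 2 = -0.0540 * 109.5500 * 0.9865907163 * 0.4776622111 = -2.7878156442
Term 3 = 0 (no dividend yield, q = 0)
Theta = -22.3862480310 + (-2.7878156442) + (0.0000000000) = -25.174064


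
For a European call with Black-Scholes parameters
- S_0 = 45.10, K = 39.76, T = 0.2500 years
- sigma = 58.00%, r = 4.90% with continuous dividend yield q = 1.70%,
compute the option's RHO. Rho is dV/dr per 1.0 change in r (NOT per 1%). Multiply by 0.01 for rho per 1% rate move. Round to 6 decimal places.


Answer: Rho = 6.131281

Derivation:
d1 = 0.6071409128; d2 = 0.3171409128
phi(d1) = 0.3317914808; exp(-qT) = 0.9957590185; exp(-rT) = 0.9878247258
N(d2) = 0.6244316590
Rho = K*T*exp(-rT)*N(d2) = 39.7600 * 0.2500 * 0.9878247258 * 0.6244316590 = 6.131281


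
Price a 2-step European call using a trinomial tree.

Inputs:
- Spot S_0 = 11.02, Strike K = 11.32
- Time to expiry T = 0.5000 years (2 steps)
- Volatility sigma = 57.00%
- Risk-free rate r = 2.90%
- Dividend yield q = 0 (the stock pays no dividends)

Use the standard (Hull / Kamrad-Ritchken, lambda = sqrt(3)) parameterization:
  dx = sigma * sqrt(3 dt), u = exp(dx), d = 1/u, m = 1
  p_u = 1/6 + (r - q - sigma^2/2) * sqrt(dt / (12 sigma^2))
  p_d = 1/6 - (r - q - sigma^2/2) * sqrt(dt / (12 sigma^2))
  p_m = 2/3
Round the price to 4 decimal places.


dt = T/N = 0.250000; dx = sigma*sqrt(3*dt) = 0.493634
u = exp(dx) = 1.638260; d = 1/u = 0.610404
p_u = 0.132874, p_m = 0.666667, p_d = 0.200459
Discount per step: exp(-r*dt) = 0.992776
Stock lattice S(k, j) with j the centered position index:
  k=0: S(0,+0) = 11.0200
  k=1: S(1,-1) = 6.7267; S(1,+0) = 11.0200; S(1,+1) = 18.0536
  k=2: S(2,-2) = 4.1060; S(2,-1) = 6.7267; S(2,+0) = 11.0200; S(2,+1) = 18.0536; S(2,+2) = 29.5765
Terminal payoffs V(N, j) = max(S_T - K, 0):
  V(2,-2) = 0.000000; V(2,-1) = 0.000000; V(2,+0) = 0.000000; V(2,+1) = 6.733621; V(2,+2) = 18.256519
Backward induction: V(k, j) = exp(-r*dt) * [p_u * V(k+1, j+1) + p_m * V(k+1, j) + p_d * V(k+1, j-1)]
  V(1,-1) = exp(-r*dt) * [p_u*0.000000 + p_m*0.000000 + p_d*0.000000] = 0.000000
  V(1,+0) = exp(-r*dt) * [p_u*6.733621 + p_m*0.000000 + p_d*0.000000] = 0.888260
  V(1,+1) = exp(-r*dt) * [p_u*18.256519 + p_m*6.733621 + p_d*0.000000] = 6.864945
  V(0,+0) = exp(-r*dt) * [p_u*6.864945 + p_m*0.888260 + p_d*0.000000] = 1.493478

Answer: Price = V(0,0) = 1.4935


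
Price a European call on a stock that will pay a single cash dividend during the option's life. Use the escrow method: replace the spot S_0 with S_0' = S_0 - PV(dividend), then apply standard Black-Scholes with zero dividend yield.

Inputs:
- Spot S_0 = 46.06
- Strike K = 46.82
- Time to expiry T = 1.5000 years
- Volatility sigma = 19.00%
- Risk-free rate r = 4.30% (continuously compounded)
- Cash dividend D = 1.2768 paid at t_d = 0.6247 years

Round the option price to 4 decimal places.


PV(D) = D * exp(-r * t_d) = 1.2768 * 0.97349548 = 1.24295903
S_0' = S_0 - PV(D) = 46.0600 - 1.24295903 = 44.81704097
d1 = (ln(S_0'/K) + (r + sigma^2/2)*T) / (sigma*sqrt(T)) = 0.20564104
d2 = d1 - sigma*sqrt(T) = -0.02706048
exp(-rT) = 0.93753611
N(d1) = 0.58146434; N(d2) = 0.48920575
C = S_0' * N(d1) - K * exp(-rT) * N(d2) = 44.81704097 * 0.58146434 - 46.8200 * 0.93753611 * 0.48920575 = 4.5856

Answer: Price = 4.5856


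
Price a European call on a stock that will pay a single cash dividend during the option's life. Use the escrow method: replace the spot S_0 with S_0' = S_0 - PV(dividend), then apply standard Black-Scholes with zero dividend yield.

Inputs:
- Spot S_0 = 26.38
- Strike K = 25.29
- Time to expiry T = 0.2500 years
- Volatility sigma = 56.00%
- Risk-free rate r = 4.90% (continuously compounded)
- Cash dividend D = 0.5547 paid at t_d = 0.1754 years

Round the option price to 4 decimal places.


Answer: Price = 3.2726

Derivation:
PV(D) = D * exp(-r * t_d) = 0.5547 * 0.99144223 = 0.54995300
S_0' = S_0 - PV(D) = 26.3800 - 0.54995300 = 25.83004700
d1 = (ln(S_0'/K) + (r + sigma^2/2)*T) / (sigma*sqrt(T)) = 0.25921202
d2 = d1 - sigma*sqrt(T) = -0.02078798
exp(-rT) = 0.98782473
N(d1) = 0.60226417; N(d2) = 0.49170739
C = S_0' * N(d1) - K * exp(-rT) * N(d2) = 25.83004700 * 0.60226417 - 25.2900 * 0.98782473 * 0.49170739 = 3.2726


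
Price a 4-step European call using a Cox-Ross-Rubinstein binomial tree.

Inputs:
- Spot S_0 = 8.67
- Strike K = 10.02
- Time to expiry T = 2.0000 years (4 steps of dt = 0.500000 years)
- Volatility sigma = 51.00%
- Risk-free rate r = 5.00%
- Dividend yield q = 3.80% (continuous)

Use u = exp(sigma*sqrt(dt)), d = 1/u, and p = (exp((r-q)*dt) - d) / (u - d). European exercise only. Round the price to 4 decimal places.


dt = T/N = 0.500000
u = exp(sigma*sqrt(dt)) = 1.434225; d = 1/u = 0.697241
p = (exp((r-q)*dt) - d) / (u - d) = 0.418974
Discount per step: exp(-r*dt) = 0.975310
Stock lattice S(k, i) with i counting down-moves:
  k=0: S(0,0) = 8.6700
  k=1: S(1,0) = 12.4347; S(1,1) = 6.0451
  k=2: S(2,0) = 17.8342; S(2,1) = 8.6700; S(2,2) = 4.2149
  k=3: S(3,0) = 25.5782; S(3,1) = 12.4347; S(3,2) = 6.0451; S(3,3) = 2.9388
  k=4: S(4,0) = 36.6850; S(4,1) = 17.8342; S(4,2) = 8.6700; S(4,3) = 4.2149; S(4,4) = 2.0490
Terminal payoffs V(N, i) = max(S_T - K, 0):
  V(4,0) = 26.664951; V(4,1) = 7.814195; V(4,2) = 0.000000; V(4,3) = 0.000000; V(4,4) = 0.000000
Backward induction: V(k, i) = exp(-r*dt) * [p * V(k+1, i) + (1-p) * V(k+1, i+1)].
  V(3,0) = exp(-r*dt) * [p*26.664951 + (1-p)*7.814195] = 15.324240
  V(3,1) = exp(-r*dt) * [p*7.814195 + (1-p)*0.000000] = 3.193112
  V(3,2) = exp(-r*dt) * [p*0.000000 + (1-p)*0.000000] = 0.000000
  V(3,3) = exp(-r*dt) * [p*0.000000 + (1-p)*0.000000] = 0.000000
  V(2,0) = exp(-r*dt) * [p*15.324240 + (1-p)*3.193112] = 8.071413
  V(2,1) = exp(-r*dt) * [p*3.193112 + (1-p)*0.000000] = 1.304800
  V(2,2) = exp(-r*dt) * [p*0.000000 + (1-p)*0.000000] = 0.000000
  V(1,0) = exp(-r*dt) * [p*8.071413 + (1-p)*1.304800] = 4.037623
  V(1,1) = exp(-r*dt) * [p*1.304800 + (1-p)*0.000000] = 0.533180
  V(0,0) = exp(-r*dt) * [p*4.037623 + (1-p)*0.533180] = 1.952035

Answer: Price = V(0,0) = 1.9520


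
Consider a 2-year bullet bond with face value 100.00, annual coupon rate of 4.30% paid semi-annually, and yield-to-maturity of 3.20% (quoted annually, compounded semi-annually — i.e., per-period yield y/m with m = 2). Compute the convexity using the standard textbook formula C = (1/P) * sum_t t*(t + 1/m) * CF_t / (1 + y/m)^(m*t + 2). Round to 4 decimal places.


Answer: Convexity = 4.6454

Derivation:
Coupon per period c = face * coupon_rate / m = 2.150000
Periods per year m = 2; per-period yield y/m = 0.016000
Number of cashflows N = 4
Cashflows (t years, CF_t, discount factor 1/(1+y/m)^(m*t), PV):
  t = 0.5000: CF_t = 2.150000, DF = 0.984252, PV = 2.116142
  t = 1.0000: CF_t = 2.150000, DF = 0.968752, PV = 2.082817
  t = 1.5000: CF_t = 2.150000, DF = 0.953496, PV = 2.050016
  t = 2.0000: CF_t = 102.150000, DF = 0.938480, PV = 95.865764
Price P = sum_t PV_t = 102.114739
Convexity numerator sum_t t*(t + 1/m) * CF_t / (1+y/m)^(m*t + 2):
  t = 0.5000: term = 1.025008
  t = 1.0000: term = 3.026599
  t = 1.5000: term = 5.957872
  t = 2.0000: term = 464.350725
Convexity = (1/P) * sum = 474.360204 / 102.114739 = 4.645365


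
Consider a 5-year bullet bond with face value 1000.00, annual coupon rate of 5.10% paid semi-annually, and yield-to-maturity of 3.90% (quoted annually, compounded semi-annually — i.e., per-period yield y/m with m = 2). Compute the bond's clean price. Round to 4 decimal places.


Coupon per period c = face * coupon_rate / m = 25.500000
Periods per year m = 2; per-period yield y/m = 0.019500
Number of cashflows N = 10
Cashflows (t years, CF_t, discount factor 1/(1+y/m)^(m*t), PV):
  t = 0.5000: CF_t = 25.500000, DF = 0.980873, PV = 25.012261
  t = 1.0000: CF_t = 25.500000, DF = 0.962112, PV = 24.533851
  t = 1.5000: CF_t = 25.500000, DF = 0.943709, PV = 24.064591
  t = 2.0000: CF_t = 25.500000, DF = 0.925659, PV = 23.604307
  t = 2.5000: CF_t = 25.500000, DF = 0.907954, PV = 23.152827
  t = 3.0000: CF_t = 25.500000, DF = 0.890588, PV = 22.709983
  t = 3.5000: CF_t = 25.500000, DF = 0.873553, PV = 22.275608
  t = 4.0000: CF_t = 25.500000, DF = 0.856845, PV = 21.849542
  t = 4.5000: CF_t = 25.500000, DF = 0.840456, PV = 21.431625
  t = 5.0000: CF_t = 1025.500000, DF = 0.824380, PV = 845.402180
Price P = sum_t PV_t = 1054.036776

Answer: Price = 1054.0368


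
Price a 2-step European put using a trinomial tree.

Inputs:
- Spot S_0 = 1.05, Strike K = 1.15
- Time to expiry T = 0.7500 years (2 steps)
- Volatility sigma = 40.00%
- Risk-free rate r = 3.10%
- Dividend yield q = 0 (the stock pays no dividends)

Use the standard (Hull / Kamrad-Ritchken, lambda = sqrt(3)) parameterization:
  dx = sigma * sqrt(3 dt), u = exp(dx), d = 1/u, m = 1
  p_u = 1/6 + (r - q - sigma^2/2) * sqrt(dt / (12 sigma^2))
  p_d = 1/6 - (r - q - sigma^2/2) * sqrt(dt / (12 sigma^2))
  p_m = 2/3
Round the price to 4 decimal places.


dt = T/N = 0.375000; dx = sigma*sqrt(3*dt) = 0.424264
u = exp(dx) = 1.528465; d = 1/u = 0.654251
p_u = 0.145012, p_m = 0.666667, p_d = 0.188322
Discount per step: exp(-r*dt) = 0.988442
Stock lattice S(k, j) with j the centered position index:
  k=0: S(0,+0) = 1.0500
  k=1: S(1,-1) = 0.6870; S(1,+0) = 1.0500; S(1,+1) = 1.6049
  k=2: S(2,-2) = 0.4494; S(2,-1) = 0.6870; S(2,+0) = 1.0500; S(2,+1) = 1.6049; S(2,+2) = 2.4530
Terminal payoffs V(N, j) = max(K - S_T, 0):
  V(2,-2) = 0.700553; V(2,-1) = 0.463036; V(2,+0) = 0.100000; V(2,+1) = 0.000000; V(2,+2) = 0.000000
Backward induction: V(k, j) = exp(-r*dt) * [p_u * V(k+1, j+1) + p_m * V(k+1, j) + p_d * V(k+1, j-1)]
  V(1,-1) = exp(-r*dt) * [p_u*0.100000 + p_m*0.463036 + p_d*0.700553] = 0.449861
  V(1,+0) = exp(-r*dt) * [p_u*0.000000 + p_m*0.100000 + p_d*0.463036] = 0.152088
  V(1,+1) = exp(-r*dt) * [p_u*0.000000 + p_m*0.000000 + p_d*0.100000] = 0.018615
  V(0,+0) = exp(-r*dt) * [p_u*0.018615 + p_m*0.152088 + p_d*0.449861] = 0.186628

Answer: Price = V(0,0) = 0.1866


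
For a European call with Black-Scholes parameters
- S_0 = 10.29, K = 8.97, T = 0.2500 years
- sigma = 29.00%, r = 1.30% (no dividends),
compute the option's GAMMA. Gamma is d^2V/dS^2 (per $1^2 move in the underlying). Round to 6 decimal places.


d1 = 1.0417198191; d2 = 0.8967198191
phi(d1) = 0.2318815440; exp(-qT) = 1.0000000000; exp(-rT) = 0.9967552755
Gamma = exp(-qT) * phi(d1) / (S * sigma * sqrt(T)) = 1.0000000000 * 0.2318815440 / (10.2900 * 0.2900 * 0.5000000000) = 0.155411

Answer: Gamma = 0.155411


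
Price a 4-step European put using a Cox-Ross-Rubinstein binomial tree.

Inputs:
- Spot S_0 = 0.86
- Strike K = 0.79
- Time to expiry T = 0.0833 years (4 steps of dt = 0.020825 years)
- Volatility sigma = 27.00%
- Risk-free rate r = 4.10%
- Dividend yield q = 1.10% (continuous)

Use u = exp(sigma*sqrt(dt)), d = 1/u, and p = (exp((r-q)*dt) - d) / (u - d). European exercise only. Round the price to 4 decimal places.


Answer: Price = V(0,0) = 0.0034

Derivation:
dt = T/N = 0.020825
u = exp(sigma*sqrt(dt)) = 1.039732; d = 1/u = 0.961786
p = (exp((r-q)*dt) - d) / (u - d) = 0.498278
Discount per step: exp(-r*dt) = 0.999147
Stock lattice S(k, i) with i counting down-moves:
  k=0: S(0,0) = 0.8600
  k=1: S(1,0) = 0.8942; S(1,1) = 0.8271
  k=2: S(2,0) = 0.9297; S(2,1) = 0.8600; S(2,2) = 0.7955
  k=3: S(3,0) = 0.9666; S(3,1) = 0.8942; S(3,2) = 0.8271; S(3,3) = 0.7651
  k=4: S(4,0) = 1.0050; S(4,1) = 0.9297; S(4,2) = 0.8600; S(4,3) = 0.7955; S(4,4) = 0.7359
Terminal payoffs V(N, i) = max(K - S_T, 0):
  V(4,0) = 0.000000; V(4,1) = 0.000000; V(4,2) = 0.000000; V(4,3) = 0.000000; V(4,4) = 0.054111
Backward induction: V(k, i) = exp(-r*dt) * [p * V(k+1, i) + (1-p) * V(k+1, i+1)].
  V(3,0) = exp(-r*dt) * [p*0.000000 + (1-p)*0.000000] = 0.000000
  V(3,1) = exp(-r*dt) * [p*0.000000 + (1-p)*0.000000] = 0.000000
  V(3,2) = exp(-r*dt) * [p*0.000000 + (1-p)*0.000000] = 0.000000
  V(3,3) = exp(-r*dt) * [p*0.000000 + (1-p)*0.054111] = 0.027126
  V(2,0) = exp(-r*dt) * [p*0.000000 + (1-p)*0.000000] = 0.000000
  V(2,1) = exp(-r*dt) * [p*0.000000 + (1-p)*0.000000] = 0.000000
  V(2,2) = exp(-r*dt) * [p*0.000000 + (1-p)*0.027126] = 0.013598
  V(1,0) = exp(-r*dt) * [p*0.000000 + (1-p)*0.000000] = 0.000000
  V(1,1) = exp(-r*dt) * [p*0.000000 + (1-p)*0.013598] = 0.006817
  V(0,0) = exp(-r*dt) * [p*0.000000 + (1-p)*0.006817] = 0.003417


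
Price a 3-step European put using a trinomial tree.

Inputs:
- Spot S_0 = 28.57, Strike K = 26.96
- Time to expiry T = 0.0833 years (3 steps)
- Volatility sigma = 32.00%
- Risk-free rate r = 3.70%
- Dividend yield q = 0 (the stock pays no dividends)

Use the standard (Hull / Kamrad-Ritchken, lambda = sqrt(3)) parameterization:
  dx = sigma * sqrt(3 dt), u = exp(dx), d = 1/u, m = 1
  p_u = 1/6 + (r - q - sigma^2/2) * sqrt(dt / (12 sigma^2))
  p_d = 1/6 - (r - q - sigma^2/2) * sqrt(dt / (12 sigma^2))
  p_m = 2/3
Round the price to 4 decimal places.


dt = T/N = 0.027767; dx = sigma*sqrt(3*dt) = 0.092358
u = exp(dx) = 1.096757; d = 1/u = 0.911779
p_u = 0.164532, p_m = 0.666667, p_d = 0.168801
Discount per step: exp(-r*dt) = 0.998973
Stock lattice S(k, j) with j the centered position index:
  k=0: S(0,+0) = 28.5700
  k=1: S(1,-1) = 26.0495; S(1,+0) = 28.5700; S(1,+1) = 31.3343
  k=2: S(2,-2) = 23.7514; S(2,-1) = 26.0495; S(2,+0) = 28.5700; S(2,+1) = 31.3343; S(2,+2) = 34.3662
  k=3: S(3,-3) = 21.6560; S(3,-2) = 23.7514; S(3,-1) = 26.0495; S(3,+0) = 28.5700; S(3,+1) = 31.3343; S(3,+2) = 34.3662; S(3,+3) = 37.6913
Terminal payoffs V(N, j) = max(K - S_T, 0):
  V(3,-3) = 5.303957; V(3,-2) = 3.208586; V(3,-1) = 0.910472; V(3,+0) = 0.000000; V(3,+1) = 0.000000; V(3,+2) = 0.000000; V(3,+3) = 0.000000
Backward induction: V(k, j) = exp(-r*dt) * [p_u * V(k+1, j+1) + p_m * V(k+1, j) + p_d * V(k+1, j-1)]
  V(2,-2) = exp(-r*dt) * [p_u*0.910472 + p_m*3.208586 + p_d*5.303957] = 3.180904
  V(2,-1) = exp(-r*dt) * [p_u*0.000000 + p_m*0.910472 + p_d*3.208586] = 1.147415
  V(2,+0) = exp(-r*dt) * [p_u*0.000000 + p_m*0.000000 + p_d*0.910472] = 0.153531
  V(2,+1) = exp(-r*dt) * [p_u*0.000000 + p_m*0.000000 + p_d*0.000000] = 0.000000
  V(2,+2) = exp(-r*dt) * [p_u*0.000000 + p_m*0.000000 + p_d*0.000000] = 0.000000
  V(1,-1) = exp(-r*dt) * [p_u*0.153531 + p_m*1.147415 + p_d*3.180904] = 1.325782
  V(1,+0) = exp(-r*dt) * [p_u*0.000000 + p_m*0.153531 + p_d*1.147415] = 0.295735
  V(1,+1) = exp(-r*dt) * [p_u*0.000000 + p_m*0.000000 + p_d*0.153531] = 0.025890
  V(0,+0) = exp(-r*dt) * [p_u*0.025890 + p_m*0.295735 + p_d*1.325782] = 0.424773

Answer: Price = V(0,0) = 0.4248


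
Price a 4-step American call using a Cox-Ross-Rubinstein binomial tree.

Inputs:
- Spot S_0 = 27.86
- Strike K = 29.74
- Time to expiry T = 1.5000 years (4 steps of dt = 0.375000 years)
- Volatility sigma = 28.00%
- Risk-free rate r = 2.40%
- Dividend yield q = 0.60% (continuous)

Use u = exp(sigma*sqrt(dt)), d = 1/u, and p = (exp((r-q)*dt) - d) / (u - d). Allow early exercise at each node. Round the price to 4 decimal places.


dt = T/N = 0.375000
u = exp(sigma*sqrt(dt)) = 1.187042; d = 1/u = 0.842430
p = (exp((r-q)*dt) - d) / (u - d) = 0.476892
Discount per step: exp(-r*dt) = 0.991040
Stock lattice S(k, i) with i counting down-moves:
  k=0: S(0,0) = 27.8600
  k=1: S(1,0) = 33.0710; S(1,1) = 23.4701
  k=2: S(2,0) = 39.2566; S(2,1) = 27.8600; S(2,2) = 19.7719
  k=3: S(3,0) = 46.5993; S(3,1) = 33.0710; S(3,2) = 23.4701; S(3,3) = 16.6565
  k=4: S(4,0) = 55.3153; S(4,1) = 39.2566; S(4,2) = 27.8600; S(4,3) = 19.7719; S(4,4) = 14.0319
Terminal payoffs V(N, i) = max(S_T - K, 0):
  V(4,0) = 25.575275; V(4,1) = 9.516637; V(4,2) = 0.000000; V(4,3) = 0.000000; V(4,4) = 0.000000
Backward induction: V(k, i) = exp(-r*dt) * [p * V(k+1, i) + (1-p) * V(k+1, i+1)]; then take max(V_cont, immediate exercise) for American.
  V(3,0) = exp(-r*dt) * [p*25.575275 + (1-p)*9.516637] = 17.020996; exercise = 16.859267; V(3,0) = max -> 17.020996
  V(3,1) = exp(-r*dt) * [p*9.516637 + (1-p)*0.000000] = 4.497747; exercise = 3.330983; V(3,1) = max -> 4.497747
  V(3,2) = exp(-r*dt) * [p*0.000000 + (1-p)*0.000000] = 0.000000; exercise = 0.000000; V(3,2) = max -> 0.000000
  V(3,3) = exp(-r*dt) * [p*0.000000 + (1-p)*0.000000] = 0.000000; exercise = 0.000000; V(3,3) = max -> 0.000000
  V(2,0) = exp(-r*dt) * [p*17.020996 + (1-p)*4.497747] = 10.376180; exercise = 9.516637; V(2,0) = max -> 10.376180
  V(2,1) = exp(-r*dt) * [p*4.497747 + (1-p)*0.000000] = 2.125723; exercise = 0.000000; V(2,1) = max -> 2.125723
  V(2,2) = exp(-r*dt) * [p*0.000000 + (1-p)*0.000000] = 0.000000; exercise = 0.000000; V(2,2) = max -> 0.000000
  V(1,0) = exp(-r*dt) * [p*10.376180 + (1-p)*2.125723] = 6.006003; exercise = 3.330983; V(1,0) = max -> 6.006003
  V(1,1) = exp(-r*dt) * [p*2.125723 + (1-p)*0.000000] = 1.004658; exercise = 0.000000; V(1,1) = max -> 1.004658
  V(0,0) = exp(-r*dt) * [p*6.006003 + (1-p)*1.004658] = 3.359389; exercise = 0.000000; V(0,0) = max -> 3.359389

Answer: Price = V(0,0) = 3.3594


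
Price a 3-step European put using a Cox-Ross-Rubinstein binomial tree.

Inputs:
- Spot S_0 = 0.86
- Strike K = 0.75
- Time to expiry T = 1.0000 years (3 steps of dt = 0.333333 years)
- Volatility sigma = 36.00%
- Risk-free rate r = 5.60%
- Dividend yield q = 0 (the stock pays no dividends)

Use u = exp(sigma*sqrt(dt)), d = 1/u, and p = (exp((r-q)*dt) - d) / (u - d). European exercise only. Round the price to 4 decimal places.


dt = T/N = 0.333333
u = exp(sigma*sqrt(dt)) = 1.231024; d = 1/u = 0.812332
p = (exp((r-q)*dt) - d) / (u - d) = 0.493227
Discount per step: exp(-r*dt) = 0.981506
Stock lattice S(k, i) with i counting down-moves:
  k=0: S(0,0) = 0.8600
  k=1: S(1,0) = 1.0587; S(1,1) = 0.6986
  k=2: S(2,0) = 1.3033; S(2,1) = 0.8600; S(2,2) = 0.5675
  k=3: S(3,0) = 1.6043; S(3,1) = 1.0587; S(3,2) = 0.6986; S(3,3) = 0.4610
Terminal payoffs V(N, i) = max(K - S_T, 0):
  V(3,0) = 0.000000; V(3,1) = 0.000000; V(3,2) = 0.051394; V(3,3) = 0.289002
Backward induction: V(k, i) = exp(-r*dt) * [p * V(k+1, i) + (1-p) * V(k+1, i+1)].
  V(2,0) = exp(-r*dt) * [p*0.000000 + (1-p)*0.000000] = 0.000000
  V(2,1) = exp(-r*dt) * [p*0.000000 + (1-p)*0.051394] = 0.025564
  V(2,2) = exp(-r*dt) * [p*0.051394 + (1-p)*0.289002] = 0.168630
  V(1,0) = exp(-r*dt) * [p*0.000000 + (1-p)*0.025564] = 0.012715
  V(1,1) = exp(-r*dt) * [p*0.025564 + (1-p)*0.168630] = 0.096252
  V(0,0) = exp(-r*dt) * [p*0.012715 + (1-p)*0.096252] = 0.054032

Answer: Price = V(0,0) = 0.0540


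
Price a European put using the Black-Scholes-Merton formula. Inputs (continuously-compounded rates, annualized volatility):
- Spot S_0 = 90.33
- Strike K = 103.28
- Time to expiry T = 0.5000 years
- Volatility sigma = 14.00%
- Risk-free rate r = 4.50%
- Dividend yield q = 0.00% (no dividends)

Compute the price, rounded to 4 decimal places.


d1 = (ln(S/K) + (r - q + 0.5*sigma^2) * T) / (sigma * sqrt(T)) = -1.07656114
d2 = d1 - sigma * sqrt(T) = -1.17555609
exp(-rT) = 0.97775124; exp(-qT) = 1.00000000
P = K * exp(-rT) * N(-d2) - S_0 * exp(-qT) * N(-d1)
N(-d1) = 0.85916181; N(-d2) = 0.88011384
P = 103.2800 * 0.97775124 * 0.88011384 - 90.3300 * 1.00000000 * 0.85916181 = 11.2677

Answer: Price = 11.2677


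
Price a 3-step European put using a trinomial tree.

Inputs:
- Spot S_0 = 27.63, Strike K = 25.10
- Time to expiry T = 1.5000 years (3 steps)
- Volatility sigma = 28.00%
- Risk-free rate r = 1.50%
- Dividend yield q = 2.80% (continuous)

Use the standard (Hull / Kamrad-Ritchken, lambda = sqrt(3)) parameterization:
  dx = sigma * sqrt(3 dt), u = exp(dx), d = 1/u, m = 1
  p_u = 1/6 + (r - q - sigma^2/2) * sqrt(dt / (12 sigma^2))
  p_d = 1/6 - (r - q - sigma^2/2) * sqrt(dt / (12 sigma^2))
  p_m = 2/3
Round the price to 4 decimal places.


dt = T/N = 0.500000; dx = sigma*sqrt(3*dt) = 0.342929
u = exp(dx) = 1.409068; d = 1/u = 0.709689
p_u = 0.128612, p_m = 0.666667, p_d = 0.204721
Discount per step: exp(-r*dt) = 0.992528
Stock lattice S(k, j) with j the centered position index:
  k=0: S(0,+0) = 27.6300
  k=1: S(1,-1) = 19.6087; S(1,+0) = 27.6300; S(1,+1) = 38.9326
  k=2: S(2,-2) = 13.9161; S(2,-1) = 19.6087; S(2,+0) = 27.6300; S(2,+1) = 38.9326; S(2,+2) = 54.8586
  k=3: S(3,-3) = 9.8761; S(3,-2) = 13.9161; S(3,-1) = 19.6087; S(3,+0) = 27.6300; S(3,+1) = 38.9326; S(3,+2) = 54.8586; S(3,+3) = 77.2995
Terminal payoffs V(N, j) = max(K - S_T, 0):
  V(3,-3) = 15.223912; V(3,-2) = 11.183920; V(3,-1) = 5.491295; V(3,+0) = 0.000000; V(3,+1) = 0.000000; V(3,+2) = 0.000000; V(3,+3) = 0.000000
Backward induction: V(k, j) = exp(-r*dt) * [p_u * V(k+1, j+1) + p_m * V(k+1, j) + p_d * V(k+1, j-1)]
  V(2,-2) = exp(-r*dt) * [p_u*5.491295 + p_m*11.183920 + p_d*15.223912] = 11.194577
  V(2,-1) = exp(-r*dt) * [p_u*0.000000 + p_m*5.491295 + p_d*11.183920] = 5.905988
  V(2,+0) = exp(-r*dt) * [p_u*0.000000 + p_m*0.000000 + p_d*5.491295] = 1.115785
  V(2,+1) = exp(-r*dt) * [p_u*0.000000 + p_m*0.000000 + p_d*0.000000] = 0.000000
  V(2,+2) = exp(-r*dt) * [p_u*0.000000 + p_m*0.000000 + p_d*0.000000] = 0.000000
  V(1,-1) = exp(-r*dt) * [p_u*1.115785 + p_m*5.905988 + p_d*11.194577] = 6.324981
  V(1,+0) = exp(-r*dt) * [p_u*0.000000 + p_m*1.115785 + p_d*5.905988] = 1.938346
  V(1,+1) = exp(-r*dt) * [p_u*0.000000 + p_m*0.000000 + p_d*1.115785] = 0.226718
  V(0,+0) = exp(-r*dt) * [p_u*0.226718 + p_m*1.938346 + p_d*6.324981] = 2.596699

Answer: Price = V(0,0) = 2.5967


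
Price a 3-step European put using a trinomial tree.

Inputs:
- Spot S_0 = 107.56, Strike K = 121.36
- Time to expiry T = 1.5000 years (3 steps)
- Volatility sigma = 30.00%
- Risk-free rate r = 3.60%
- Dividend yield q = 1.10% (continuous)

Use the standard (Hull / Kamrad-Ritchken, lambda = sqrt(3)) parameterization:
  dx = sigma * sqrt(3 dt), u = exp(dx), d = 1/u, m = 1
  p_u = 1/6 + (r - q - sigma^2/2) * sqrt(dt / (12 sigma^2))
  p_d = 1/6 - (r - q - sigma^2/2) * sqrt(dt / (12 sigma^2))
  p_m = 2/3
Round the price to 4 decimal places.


Answer: Price = V(0,0) = 21.4264

Derivation:
dt = T/N = 0.500000; dx = sigma*sqrt(3*dt) = 0.367423
u = exp(dx) = 1.444009; d = 1/u = 0.692516
p_u = 0.153058, p_m = 0.666667, p_d = 0.180275
Discount per step: exp(-r*dt) = 0.982161
Stock lattice S(k, j) with j the centered position index:
  k=0: S(0,+0) = 107.5600
  k=1: S(1,-1) = 74.4871; S(1,+0) = 107.5600; S(1,+1) = 155.3176
  k=2: S(2,-2) = 51.5835; S(2,-1) = 74.4871; S(2,+0) = 107.5600; S(2,+1) = 155.3176; S(2,+2) = 224.2801
  k=3: S(3,-3) = 35.7224; S(3,-2) = 51.5835; S(3,-1) = 74.4871; S(3,+0) = 107.5600; S(3,+1) = 155.3176; S(3,+2) = 224.2801; S(3,+3) = 323.8626
Terminal payoffs V(N, j) = max(K - S_T, 0):
  V(3,-3) = 85.637582; V(3,-2) = 69.776497; V(3,-1) = 46.872944; V(3,+0) = 13.800000; V(3,+1) = 0.000000; V(3,+2) = 0.000000; V(3,+3) = 0.000000
Backward induction: V(k, j) = exp(-r*dt) * [p_u * V(k+1, j+1) + p_m * V(k+1, j) + p_d * V(k+1, j-1)]
  V(2,-2) = exp(-r*dt) * [p_u*46.872944 + p_m*69.776497 + p_d*85.637582] = 67.897060
  V(2,-1) = exp(-r*dt) * [p_u*13.800000 + p_m*46.872944 + p_d*69.776497] = 45.120271
  V(2,+0) = exp(-r*dt) * [p_u*0.000000 + p_m*13.800000 + p_d*46.872944] = 17.335159
  V(2,+1) = exp(-r*dt) * [p_u*0.000000 + p_m*0.000000 + p_d*13.800000] = 2.443415
  V(2,+2) = exp(-r*dt) * [p_u*0.000000 + p_m*0.000000 + p_d*0.000000] = 0.000000
  V(1,-1) = exp(-r*dt) * [p_u*17.335159 + p_m*45.120271 + p_d*67.897060] = 44.171328
  V(1,+0) = exp(-r*dt) * [p_u*2.443415 + p_m*17.335159 + p_d*45.120271] = 19.706877
  V(1,+1) = exp(-r*dt) * [p_u*0.000000 + p_m*2.443415 + p_d*17.335159] = 4.669231
  V(0,+0) = exp(-r*dt) * [p_u*4.669231 + p_m*19.706877 + p_d*44.171328] = 21.426399


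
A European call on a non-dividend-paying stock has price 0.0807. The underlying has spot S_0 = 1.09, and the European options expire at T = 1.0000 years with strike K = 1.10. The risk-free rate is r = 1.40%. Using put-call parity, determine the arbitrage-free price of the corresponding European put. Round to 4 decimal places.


Answer: Put price = 0.0754

Derivation:
Put-call parity: C - P = S_0 * exp(-qT) - K * exp(-rT).
S_0 * exp(-qT) = 1.0900 * 1.00000000 = 1.09000000
K * exp(-rT) = 1.1000 * 0.98609754 = 1.08470730
P = C - S*exp(-qT) + K*exp(-rT)
P = 0.0807 - 1.09000000 + 1.08470730 = 0.0754


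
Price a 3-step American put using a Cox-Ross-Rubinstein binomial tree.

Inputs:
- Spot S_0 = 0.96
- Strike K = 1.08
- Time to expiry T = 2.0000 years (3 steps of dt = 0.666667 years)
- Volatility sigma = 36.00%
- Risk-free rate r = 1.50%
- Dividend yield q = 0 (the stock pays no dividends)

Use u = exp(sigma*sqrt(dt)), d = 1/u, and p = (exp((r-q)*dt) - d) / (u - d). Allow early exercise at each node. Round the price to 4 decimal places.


Answer: Price = V(0,0) = 0.2628

Derivation:
dt = T/N = 0.666667
u = exp(sigma*sqrt(dt)) = 1.341702; d = 1/u = 0.745322
p = (exp((r-q)*dt) - d) / (u - d) = 0.443892
Discount per step: exp(-r*dt) = 0.990050
Stock lattice S(k, i) with i counting down-moves:
  k=0: S(0,0) = 0.9600
  k=1: S(1,0) = 1.2880; S(1,1) = 0.7155
  k=2: S(2,0) = 1.7282; S(2,1) = 0.9600; S(2,2) = 0.5333
  k=3: S(3,0) = 2.3187; S(3,1) = 1.2880; S(3,2) = 0.7155; S(3,3) = 0.3975
Terminal payoffs V(N, i) = max(K - S_T, 0):
  V(3,0) = 0.000000; V(3,1) = 0.000000; V(3,2) = 0.364491; V(3,3) = 0.682531
Backward induction: V(k, i) = exp(-r*dt) * [p * V(k+1, i) + (1-p) * V(k+1, i+1)]; then take max(V_cont, immediate exercise) for American.
  V(2,0) = exp(-r*dt) * [p*0.000000 + (1-p)*0.000000] = 0.000000; exercise = 0.000000; V(2,0) = max -> 0.000000
  V(2,1) = exp(-r*dt) * [p*0.000000 + (1-p)*0.364491] = 0.200679; exercise = 0.120000; V(2,1) = max -> 0.200679
  V(2,2) = exp(-r*dt) * [p*0.364491 + (1-p)*0.682531] = 0.535969; exercise = 0.546715; V(2,2) = max -> 0.546715
  V(1,0) = exp(-r*dt) * [p*0.000000 + (1-p)*0.200679] = 0.110489; exercise = 0.000000; V(1,0) = max -> 0.110489
  V(1,1) = exp(-r*dt) * [p*0.200679 + (1-p)*0.546715] = 0.389201; exercise = 0.364491; V(1,1) = max -> 0.389201
  V(0,0) = exp(-r*dt) * [p*0.110489 + (1-p)*0.389201] = 0.262842; exercise = 0.120000; V(0,0) = max -> 0.262842


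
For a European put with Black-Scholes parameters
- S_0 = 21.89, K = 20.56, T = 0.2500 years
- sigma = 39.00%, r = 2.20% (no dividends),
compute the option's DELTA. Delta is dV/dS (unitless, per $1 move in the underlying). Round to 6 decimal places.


Answer: Delta = -0.327382

Derivation:
d1 = 0.4471536972; d2 = 0.2521536972
phi(d1) = 0.3609875721; exp(-qT) = 1.0000000000; exp(-rT) = 0.9945150973
N(-d1) = 0.3273820453
Delta = -exp(-qT) * N(-d1) = -1.0000000000 * 0.3273820453 = -0.327382


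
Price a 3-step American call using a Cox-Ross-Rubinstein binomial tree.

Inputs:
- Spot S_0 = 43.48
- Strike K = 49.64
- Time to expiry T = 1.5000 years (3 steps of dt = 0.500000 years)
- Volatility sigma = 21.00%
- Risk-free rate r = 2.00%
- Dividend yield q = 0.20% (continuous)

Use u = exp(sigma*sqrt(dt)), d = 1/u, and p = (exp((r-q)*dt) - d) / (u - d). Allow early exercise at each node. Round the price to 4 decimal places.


Answer: Price = V(0,0) = 2.4121

Derivation:
dt = T/N = 0.500000
u = exp(sigma*sqrt(dt)) = 1.160084; d = 1/u = 0.862007
p = (exp((r-q)*dt) - d) / (u - d) = 0.493275
Discount per step: exp(-r*dt) = 0.990050
Stock lattice S(k, i) with i counting down-moves:
  k=0: S(0,0) = 43.4800
  k=1: S(1,0) = 50.4405; S(1,1) = 37.4800
  k=2: S(2,0) = 58.5152; S(2,1) = 43.4800; S(2,2) = 32.3080
  k=3: S(3,0) = 67.8825; S(3,1) = 50.4405; S(3,2) = 37.4800; S(3,3) = 27.8497
Terminal payoffs V(N, i) = max(S_T - K, 0):
  V(3,0) = 18.242504; V(3,1) = 0.800453; V(3,2) = 0.000000; V(3,3) = 0.000000
Backward induction: V(k, i) = exp(-r*dt) * [p * V(k+1, i) + (1-p) * V(k+1, i+1)]; then take max(V_cont, immediate exercise) for American.
  V(2,0) = exp(-r*dt) * [p*18.242504 + (1-p)*0.800453] = 9.310603; exercise = 8.875163; V(2,0) = max -> 9.310603
  V(2,1) = exp(-r*dt) * [p*0.800453 + (1-p)*0.000000] = 0.390914; exercise = 0.000000; V(2,1) = max -> 0.390914
  V(2,2) = exp(-r*dt) * [p*0.000000 + (1-p)*0.000000] = 0.000000; exercise = 0.000000; V(2,2) = max -> 0.000000
  V(1,0) = exp(-r*dt) * [p*9.310603 + (1-p)*0.390914] = 4.743102; exercise = 0.800453; V(1,0) = max -> 4.743102
  V(1,1) = exp(-r*dt) * [p*0.390914 + (1-p)*0.000000] = 0.190909; exercise = 0.000000; V(1,1) = max -> 0.190909
  V(0,0) = exp(-r*dt) * [p*4.743102 + (1-p)*0.190909] = 2.412149; exercise = 0.000000; V(0,0) = max -> 2.412149


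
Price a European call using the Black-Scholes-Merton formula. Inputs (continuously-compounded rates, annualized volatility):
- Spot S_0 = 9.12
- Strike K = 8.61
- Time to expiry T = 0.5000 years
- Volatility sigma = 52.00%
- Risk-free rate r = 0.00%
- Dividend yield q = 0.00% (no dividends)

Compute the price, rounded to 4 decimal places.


d1 = (ln(S/K) + (r - q + 0.5*sigma^2) * T) / (sigma * sqrt(T)) = 0.34035085
d2 = d1 - sigma * sqrt(T) = -0.02734467
exp(-rT) = 1.00000000; exp(-qT) = 1.00000000
C = S_0 * exp(-qT) * N(d1) - K * exp(-rT) * N(d2)
N(d1) = 0.63320384; N(d2) = 0.48909241
C = 9.1200 * 1.00000000 * 0.63320384 - 8.6100 * 1.00000000 * 0.48909241 = 1.5637

Answer: Price = 1.5637


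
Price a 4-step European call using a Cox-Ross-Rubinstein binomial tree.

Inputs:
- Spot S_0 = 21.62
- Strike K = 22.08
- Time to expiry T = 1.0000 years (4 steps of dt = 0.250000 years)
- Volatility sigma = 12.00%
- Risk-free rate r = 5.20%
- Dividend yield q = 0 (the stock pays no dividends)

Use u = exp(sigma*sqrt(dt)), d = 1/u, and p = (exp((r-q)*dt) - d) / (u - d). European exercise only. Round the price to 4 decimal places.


Answer: Price = V(0,0) = 1.3806

Derivation:
dt = T/N = 0.250000
u = exp(sigma*sqrt(dt)) = 1.061837; d = 1/u = 0.941765
p = (exp((r-q)*dt) - d) / (u - d) = 0.593980
Discount per step: exp(-r*dt) = 0.987084
Stock lattice S(k, i) with i counting down-moves:
  k=0: S(0,0) = 21.6200
  k=1: S(1,0) = 22.9569; S(1,1) = 20.3609
  k=2: S(2,0) = 24.3765; S(2,1) = 21.6200; S(2,2) = 19.1752
  k=3: S(3,0) = 25.8838; S(3,1) = 22.9569; S(3,2) = 20.3609; S(3,3) = 18.0585
  k=4: S(4,0) = 27.4844; S(4,1) = 24.3765; S(4,2) = 21.6200; S(4,3) = 19.1752; S(4,4) = 17.0069
Terminal payoffs V(N, i) = max(S_T - K, 0):
  V(4,0) = 5.404407; V(4,1) = 2.296482; V(4,2) = 0.000000; V(4,3) = 0.000000; V(4,4) = 0.000000
Backward induction: V(k, i) = exp(-r*dt) * [p * V(k+1, i) + (1-p) * V(k+1, i+1)].
  V(3,0) = exp(-r*dt) * [p*5.404407 + (1-p)*2.296482] = 4.089022
  V(3,1) = exp(-r*dt) * [p*2.296482 + (1-p)*0.000000] = 1.346446
  V(3,2) = exp(-r*dt) * [p*0.000000 + (1-p)*0.000000] = 0.000000
  V(3,3) = exp(-r*dt) * [p*0.000000 + (1-p)*0.000000] = 0.000000
  V(2,0) = exp(-r*dt) * [p*4.089022 + (1-p)*1.346446] = 2.937049
  V(2,1) = exp(-r*dt) * [p*1.346446 + (1-p)*0.000000] = 0.789432
  V(2,2) = exp(-r*dt) * [p*0.000000 + (1-p)*0.000000] = 0.000000
  V(1,0) = exp(-r*dt) * [p*2.937049 + (1-p)*0.789432] = 2.038401
  V(1,1) = exp(-r*dt) * [p*0.789432 + (1-p)*0.000000] = 0.462850
  V(0,0) = exp(-r*dt) * [p*2.038401 + (1-p)*0.462850] = 1.380630
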